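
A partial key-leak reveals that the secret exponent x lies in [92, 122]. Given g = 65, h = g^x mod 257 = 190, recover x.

100

Compute 65^92 mod 257 = 111, then multiply by 65 repeatedly:
  65^92=111  65^93=19  65^94=207  65^95=91  65^96=4
  65^97=3  65^98=195  65^99=82  65^100=190
Found 190 at exponent 100.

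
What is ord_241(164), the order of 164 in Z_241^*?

The order of 164 must divide p − 1 = 240 = 2^4 · 3 · 5.
Divisors: 1, 2, 3, 4, 5, 6, 8, 10, 12, 15, 16, 20, 24, 30, 40, 48, 60, 80, 120, 240.
Check each in increasing order: 164^1 ≡ 164;  164^2 ≡ 145;  164^3 ≡ 162;  164^4 ≡ 58;  164^5 ≡ 113;  164^6 ≡ 216;  164^8 ≡ 231;  164^10 ≡ 237;  164^12 ≡ 143;  164^15 ≡ 30;  164^16 ≡ 100;  164^20 ≡ 16;  164^24 ≡ 205;  164^30 ≡ 177;  164^40 ≡ 15;  164^48 ≡ 91;  164^60 ≡ 240;  164^80 ≡ 225;  164^120 ≡ 1.
Smallest exponent giving 1 is 120.

120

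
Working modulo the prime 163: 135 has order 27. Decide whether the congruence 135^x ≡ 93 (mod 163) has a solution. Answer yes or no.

no

93 ∈ ⟨135⟩ iff 93^27 ≡ 1 (mod 163), since |⟨135⟩| = 27.
93^27 mod 163 = 104.
Since 104 ≠ 1, 93 does not lie in the subgroup.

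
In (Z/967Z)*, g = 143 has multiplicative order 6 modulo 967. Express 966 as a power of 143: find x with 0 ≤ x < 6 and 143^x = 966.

Successive powers of 143 modulo 967:
  143^0=1  143^1=143  143^2=142  143^3=966
So 143^3 ≡ 966 (mod 967), giving x = 3.

3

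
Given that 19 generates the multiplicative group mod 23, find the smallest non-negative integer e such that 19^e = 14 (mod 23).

19

Successive powers of 19 modulo 23:
  19^0=1  19^1=19  19^2=16  19^3=5  19^4=3  19^5=11
  19^6=2  19^7=15  19^8=9  19^9=10  19^10=6  19^11=22
  19^12=4  19^13=7  19^14=18  19^15=20  19^16=12  19^17=21
  19^18=8  19^19=14
So 19^19 ≡ 14 (mod 23), giving e = 19.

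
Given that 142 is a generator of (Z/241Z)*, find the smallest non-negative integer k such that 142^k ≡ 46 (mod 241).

83

Baby-step giant-step with m = ceil(sqrt(240)) = 16.
Baby table (142^j mod 241 for j=0..15):
  0:1  1:142  2:161  3:208  4:134  5:230  6:125  7:157
  8:122  9:213  10:121  11:71  12:201  13:104  14:67  15:115
Giant step factor: 142^(-16) ≡ 54 (mod 241).
Scan 46·54^i mod 241 for i = 0, 1, …:
  i=0: 46   i=1: 74   i=2: 140   i=3: 89
  i=4: 227   i=5: 208
Match at i=5, j=3: k = 5·16 + 3 = 83.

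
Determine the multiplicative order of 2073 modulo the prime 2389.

The order of 2073 must divide p − 1 = 2388 = 2^2 · 3 · 199.
Divisors: 1, 2, 3, 4, 6, 12, 199, 398, 597, 796, 1194, 2388.
Check each in increasing order: 2073^1 ≡ 2073;  2073^2 ≡ 1907;  2073^3 ≡ 1805;  2073^4 ≡ 591;  2073^6 ≡ 1818;  2073^12 ≡ 1137;  2073^199 ≡ 689;  2073^398 ≡ 1699;  2073^597 ≡ 1.
Smallest exponent giving 1 is 597.

597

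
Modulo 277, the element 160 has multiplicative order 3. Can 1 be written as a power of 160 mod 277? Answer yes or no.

yes

⟨160⟩ has order 3; its elements mod 277 are {1, 116, 160}.
1 is in this set.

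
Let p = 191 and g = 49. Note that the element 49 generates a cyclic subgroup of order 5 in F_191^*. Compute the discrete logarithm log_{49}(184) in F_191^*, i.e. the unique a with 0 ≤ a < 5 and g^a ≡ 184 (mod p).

3

Successive powers of 49 modulo 191:
  49^0=1  49^1=49  49^2=109  49^3=184
So 49^3 ≡ 184 (mod 191), giving a = 3.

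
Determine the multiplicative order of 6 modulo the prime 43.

The order of 6 must divide p − 1 = 42 = 2 · 3 · 7.
Divisors: 1, 2, 3, 6, 7, 14, 21, 42.
Check each in increasing order: 6^1 ≡ 6;  6^2 ≡ 36;  6^3 ≡ 1.
Smallest exponent giving 1 is 3.

3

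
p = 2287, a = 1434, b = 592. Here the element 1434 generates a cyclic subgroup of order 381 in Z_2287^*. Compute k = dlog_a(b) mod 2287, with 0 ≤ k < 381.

369

Baby-step giant-step with m = ceil(sqrt(381)) = 20.
Baby table (1434^j mod 2287 for j=0..19):
  0:1  1:1434  2:343  3:157  4:1012  5:1250  6:1779  7:1081
  8:1855  9:289  10:479  11:786  12:1920  13:2019  14:2191  15:1843
  16:1377  17:937  18:1189  19:1211
Giant step factor: 1434^(-20) ≡ 1608 (mod 2287).
Scan 592·1608^i mod 2287 for i = 0, 1, …:
  i=0: 592   i=1: 544   i=2: 1118   i=3: 162
  i=4: 2065   i=5: 2083   i=6: 1296   i=7: 511
  i=8: 655   i=9: 1220     …   i=17: 1458
  i=18: 289
Match at i=18, j=9: k = 18·20 + 9 = 369.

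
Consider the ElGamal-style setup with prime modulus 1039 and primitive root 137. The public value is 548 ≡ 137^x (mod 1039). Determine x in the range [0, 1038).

107

Baby-step giant-step with m = ceil(sqrt(1038)) = 33.
Baby table (137^j mod 1039 for j=0..32):
  0:1  1:137  2:67  3:867  4:333  5:944  6:492  7:908
  8:755  9:574  10:713  11:15  12:1016  13:1005  14:537  15:839
  16:653  17:107  18:113  19:935  20:298  21:305  22:225  23:694
  24:529  25:782  26:117  27:444  28:566  29:656  30:518  31:314
  32:419
Giant step factor: 137^(-33) ≡ 890 (mod 1039).
Scan 548·890^i mod 1039 for i = 0, 1, …:
  i=0: 548   i=1: 429   i=2: 497   i=3: 755
Match at i=3, j=8: x = 3·33 + 8 = 107.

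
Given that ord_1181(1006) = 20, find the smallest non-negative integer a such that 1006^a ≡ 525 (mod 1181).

Successive powers of 1006 modulo 1181:
  1006^0=1  1006^1=1006  1006^2=1100  1006^3=3  1006^4=656  1006^5=938
  1006^6=9  1006^7=787  1006^8=452  1006^9=27  1006^10=1180  1006^11=175
  1006^12=81  1006^13=1178  1006^14=525
So 1006^14 ≡ 525 (mod 1181), giving a = 14.

14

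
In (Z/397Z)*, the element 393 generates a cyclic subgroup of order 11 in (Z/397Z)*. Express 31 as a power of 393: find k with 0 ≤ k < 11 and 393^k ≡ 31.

8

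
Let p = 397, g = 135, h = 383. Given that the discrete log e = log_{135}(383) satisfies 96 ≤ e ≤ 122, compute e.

Compute 135^96 mod 397 = 108, then multiply by 135 repeatedly:
  135^96=108  135^97=288  135^98=371  135^99=63  135^100=168
  135^101=51  135^102=136  135^103=98  135^104=129  135^105=344
  135^106=388  135^107=373  135^108=333  135^109=94  135^110=383
Found 383 at exponent 110.

110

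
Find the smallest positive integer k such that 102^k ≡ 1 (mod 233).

29

The order of 102 must divide p − 1 = 232 = 2^3 · 29.
Divisors: 1, 2, 4, 8, 29, 58, 116, 232.
Check each in increasing order: 102^1 ≡ 102;  102^2 ≡ 152;  102^4 ≡ 37;  102^8 ≡ 204;  102^29 ≡ 1.
Smallest exponent giving 1 is 29.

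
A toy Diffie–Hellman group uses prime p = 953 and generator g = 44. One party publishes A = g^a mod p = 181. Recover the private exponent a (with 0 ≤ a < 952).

Baby-step giant-step with m = ceil(sqrt(952)) = 31.
Baby table (44^j mod 953 for j=0..30):
  0:1  1:44  2:30  3:367  4:900  5:527  6:316  7:562
  8:903  9:659  10:406  11:710  12:744  13:334  14:401  15:490
  16:594  17:405  18:666  19:714  20:920  21:454  22:916  23:278
  24:796  25:716  26:55  27:514  28:697  29:172  30:897
Giant step factor: 44^(-31) ≡ 152 (mod 953).
Scan 181·152^i mod 953 for i = 0, 1, …:
  i=0: 181   i=1: 828   i=2: 60   i=3: 543
  i=4: 578   i=5: 180   i=6: 676   i=7: 781
  i=8: 540   i=9: 122     …   i=22: 136
  i=23: 659
Match at i=23, j=9: a = 23·31 + 9 = 722.

722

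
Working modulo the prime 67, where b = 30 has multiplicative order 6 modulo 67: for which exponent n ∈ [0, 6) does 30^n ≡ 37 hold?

4

Successive powers of 30 modulo 67:
  30^0=1  30^1=30  30^2=29  30^3=66  30^4=37
So 30^4 ≡ 37 (mod 67), giving n = 4.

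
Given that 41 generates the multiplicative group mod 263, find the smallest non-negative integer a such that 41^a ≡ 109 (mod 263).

172

Baby-step giant-step with m = ceil(sqrt(262)) = 17.
Baby table (41^j mod 263 for j=0..16):
  0:1  1:41  2:103  3:15  4:89  5:230  6:225  7:20
  8:31  9:219  10:37  11:202  12:129  13:29  14:137  15:94
  16:172
Giant step factor: 41^(-17) ≡ 161 (mod 263).
Scan 109·161^i mod 263 for i = 0, 1, …:
  i=0: 109   i=1: 191   i=2: 243   i=3: 199
  i=4: 216   i=5: 60   i=6: 192   i=7: 141
  i=8: 83   i=9: 213   i=10: 103
Match at i=10, j=2: a = 10·17 + 2 = 172.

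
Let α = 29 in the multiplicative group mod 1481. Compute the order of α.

1480

The order of 29 must divide p − 1 = 1480 = 2^3 · 5 · 37.
Divisors: 1, 2, 4, 5, 8, 10, 20, 37, 40, 74, 148, 185, 296, 370, 740, 1480.
Check each in increasing order: 29^1 ≡ 29;  29^2 ≡ 841;  29^4 ≡ 844;  29^5 ≡ 780;  29^8 ≡ 1456;  29^10 ≡ 1190;  29^20 ≡ 264;  29^37 ≡ 1370;  29^40 ≡ 89;  29^74 ≡ 473;  29^148 ≡ 98;  29^185 ≡ 970;  29^296 ≡ 718;  29^370 ≡ 465;  29^740 ≡ 1480;  29^1480 ≡ 1.
Smallest exponent giving 1 is 1480.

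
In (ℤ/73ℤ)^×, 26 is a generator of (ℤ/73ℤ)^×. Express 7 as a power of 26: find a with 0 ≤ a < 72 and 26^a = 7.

Baby-step giant-step with m = ceil(sqrt(72)) = 9.
Baby table (26^j mod 73 for j=0..8):
  0:1  1:26  2:19  3:56  4:69  5:42  6:70  7:68
  8:16
Giant step factor: 26^(-9) ≡ 63 (mod 73).
Scan 7·63^i mod 73 for i = 0, 1, …:
  i=0: 7   i=1: 3   i=2: 43   i=3: 8
  i=4: 66   i=5: 70
Match at i=5, j=6: a = 5·9 + 6 = 51.

51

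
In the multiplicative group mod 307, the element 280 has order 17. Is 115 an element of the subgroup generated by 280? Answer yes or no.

115 ∈ ⟨280⟩ iff 115^17 ≡ 1 (mod 307), since |⟨280⟩| = 17.
115^17 mod 307 = 1.
Since 1 = 1, 115 lies in the subgroup.

yes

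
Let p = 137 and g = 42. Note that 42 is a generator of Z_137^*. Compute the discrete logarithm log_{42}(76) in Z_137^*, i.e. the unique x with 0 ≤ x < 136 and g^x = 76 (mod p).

50

Baby-step giant-step with m = ceil(sqrt(136)) = 12.
Baby table (42^j mod 137 for j=0..11):
  0:1  1:42  2:120  3:108  4:15  5:82  6:19  7:113
  8:88  9:134  10:11  11:51
Giant step factor: 42^(-12) ≡ 63 (mod 137).
Scan 76·63^i mod 137 for i = 0, 1, …:
  i=0: 76   i=1: 130   i=2: 107   i=3: 28
  i=4: 120
Match at i=4, j=2: x = 4·12 + 2 = 50.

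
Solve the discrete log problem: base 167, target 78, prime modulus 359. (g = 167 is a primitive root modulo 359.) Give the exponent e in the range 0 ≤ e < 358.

287

Baby-step giant-step with m = ceil(sqrt(358)) = 19.
Baby table (167^j mod 359 for j=0..18):
  0:1  1:167  2:246  3:156  4:204  5:322  6:283  7:232
  8:331  9:350  10:292  11:299  12:32  13:318  14:333  15:325
  16:66  17:252  18:81
Giant step factor: 167^(-19) ≡ 231 (mod 359).
Scan 78·231^i mod 359 for i = 0, 1, …:
  i=0: 78   i=1: 68   i=2: 271   i=3: 135
  i=4: 311   i=5: 41   i=6: 137   i=7: 55
  i=8: 140   i=9: 30     …   i=14: 71
  i=15: 246
Match at i=15, j=2: e = 15·19 + 2 = 287.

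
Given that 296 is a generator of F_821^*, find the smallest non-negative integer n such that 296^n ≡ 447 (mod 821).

335

Baby-step giant-step with m = ceil(sqrt(820)) = 29.
Baby table (296^j mod 821 for j=0..28):
  0:1  1:296  2:590  3:588  4:817  5:458  6:103  7:111
  8:16  9:631  10:409  11:377  12:757  13:760  14:6  15:134
  16:256  17:244  18:797  19:285  20:618  21:666  22:96  23:502
  24:812  25:620  26:437  27:455  28:36
Giant step factor: 296^(-29) ≡ 338 (mod 821).
Scan 447·338^i mod 821 for i = 0, 1, …:
  i=0: 447   i=1: 22   i=2: 47   i=3: 287
  i=4: 128   i=5: 572   i=6: 401   i=7: 73
  i=8: 44   i=9: 94   i=10: 574   i=11: 256
Match at i=11, j=16: n = 11·29 + 16 = 335.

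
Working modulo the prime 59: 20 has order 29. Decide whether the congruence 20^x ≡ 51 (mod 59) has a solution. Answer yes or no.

yes

51 ∈ ⟨20⟩ iff 51^29 ≡ 1 (mod 59), since |⟨20⟩| = 29.
51^29 mod 59 = 1.
Since 1 = 1, 51 lies in the subgroup.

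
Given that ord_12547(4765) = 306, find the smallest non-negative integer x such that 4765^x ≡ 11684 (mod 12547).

Baby-step giant-step with m = ceil(sqrt(306)) = 18.
Baby table (4765^j mod 12547 for j=0..17):
  0:1  1:4765  2:7702  3:55  4:11135  5:9559  6:3025  7:10169
  8:11318  9:3264  10:7227  11:7687  12:3862  13:8528  14:8734  15:11658
  16:4801  17:3584
Giant step factor: 4765^(-18) ≡ 4095 (mod 12547).
Scan 11684·4095^i mod 12547 for i = 0, 1, …:
  i=0: 11684   i=1: 4269   i=2: 3584
Match at i=2, j=17: x = 2·18 + 17 = 53.

53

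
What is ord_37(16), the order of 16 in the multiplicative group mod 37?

The order of 16 must divide p − 1 = 36 = 2^2 · 3^2.
Divisors: 1, 2, 3, 4, 6, 9, 12, 18, 36.
Check each in increasing order: 16^1 ≡ 16;  16^2 ≡ 34;  16^3 ≡ 26;  16^4 ≡ 9;  16^6 ≡ 10;  16^9 ≡ 1.
Smallest exponent giving 1 is 9.

9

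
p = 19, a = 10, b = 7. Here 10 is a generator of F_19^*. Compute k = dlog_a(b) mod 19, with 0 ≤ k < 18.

12

Successive powers of 10 modulo 19:
  10^0=1  10^1=10  10^2=5  10^3=12  10^4=6  10^5=3
  10^6=11  10^7=15  10^8=17  10^9=18  10^10=9  10^11=14
  10^12=7
So 10^12 ≡ 7 (mod 19), giving k = 12.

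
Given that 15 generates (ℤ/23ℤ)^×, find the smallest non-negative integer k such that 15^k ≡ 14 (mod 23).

Successive powers of 15 modulo 23:
  15^0=1  15^1=15  15^2=18  15^3=17  15^4=2  15^5=7
  15^6=13  15^7=11  15^8=4  15^9=14
So 15^9 ≡ 14 (mod 23), giving k = 9.

9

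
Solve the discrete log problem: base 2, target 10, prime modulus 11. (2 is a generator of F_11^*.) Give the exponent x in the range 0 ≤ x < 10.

Successive powers of 2 modulo 11:
  2^0=1  2^1=2  2^2=4  2^3=8  2^4=5  2^5=10
So 2^5 ≡ 10 (mod 11), giving x = 5.

5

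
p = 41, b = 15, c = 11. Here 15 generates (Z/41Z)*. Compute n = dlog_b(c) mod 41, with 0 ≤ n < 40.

39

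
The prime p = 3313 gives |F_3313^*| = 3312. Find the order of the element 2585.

The order of 2585 must divide p − 1 = 3312 = 2^4 · 3^2 · 23.
Divisors: 1, 2, 3, 4, 6, 8, 9, 12, 16, 18, 23, 24, 36, 46, 48, 69, 72, 92, 138, 144, 184, 207, 276, 368, 414, 552, 828, 1104, 1656, 3312.
Check each in increasing order: 2585^1 ≡ 2585;  2585^2 ≡ 3217;  2585^3 ≡ 315;  2585^4 ≡ 2590;  2585^6 ≡ 3148;  2585^8 ≡ 2588;  2585^9 ≡ 1033;  2585^12 ≡ 721;  2585^16 ≡ 2171;  2585^18 ≡ 303;  2585^23 ≡ 1038;  2585^24 ≡ 3013;  2585^36 ≡ 2358;  2585^46 ≡ 719;  2585^48 ≡ 549;  2585^69 ≡ 897;  2585^72 ≡ 950;  2585^92 ≡ 133;  2585^138 ≡ 2863;  2585^144 ≡ 1364;  2585^184 ≡ 1124;  2585^207 ≡ 536;  2585^276 ≡ 407;  2585^368 ≡ 1123;  2585^414 ≡ 2378;  2585^552 ≡ 3312;  2585^828 ≡ 2906;  2585^1104 ≡ 1.
Smallest exponent giving 1 is 1104.

1104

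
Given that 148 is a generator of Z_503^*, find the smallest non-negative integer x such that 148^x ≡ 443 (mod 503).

402

Baby-step giant-step with m = ceil(sqrt(502)) = 23.
Baby table (148^j mod 503 for j=0..22):
  0:1  1:148  2:275  3:460  4:175  5:247  6:340  7:20
  8:445  9:470  10:146  11:482  12:413  13:261  14:400  15:349
  16:346  17:405  18:83  19:212  20:190  21:455  22:441
Giant step factor: 148^(-23) ≡ 235 (mod 503).
Scan 443·235^i mod 503 for i = 0, 1, …:
  i=0: 443   i=1: 487   i=2: 264   i=3: 171
  i=4: 448   i=5: 153   i=6: 242   i=7: 31
  i=8: 243   i=9: 266     …   i=16: 47
  i=17: 482
Match at i=17, j=11: x = 17·23 + 11 = 402.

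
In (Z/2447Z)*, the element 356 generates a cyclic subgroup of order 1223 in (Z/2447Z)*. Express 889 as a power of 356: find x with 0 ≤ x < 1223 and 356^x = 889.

Baby-step giant-step with m = ceil(sqrt(1223)) = 35.
Baby table (356^j mod 2447 for j=0..34):
  0:1  1:356  2:1939  3:230  4:1129  5:616  6:1513  7:288
  8:2201  9:516  10:171  11:2148  12:1224  13:178  14:2193  15:115
  16:1788  17:308  18:1980  19:144  20:2324  21:258  22:1309  23:1074
  24:612  25:89  26:2320  27:1281  28:894  29:154  30:990  31:72
  32:1162  33:129  34:1878
Giant step factor: 356^(-35) ≡ 401 (mod 2447).
Scan 889·401^i mod 2447 for i = 0, 1, …:
  i=0: 889   i=1: 1674   i=2: 796   i=3: 1086
  i=4: 2367   i=5: 2178   i=6: 2246   i=7: 150
  i=8: 1422   i=9: 71     …   i=14: 1864
  i=15: 1129
Match at i=15, j=4: x = 15·35 + 4 = 529.

529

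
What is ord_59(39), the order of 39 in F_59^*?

The order of 39 must divide p − 1 = 58 = 2 · 29.
Divisors: 1, 2, 29, 58.
Check each in increasing order: 39^1 ≡ 39;  39^2 ≡ 46;  39^29 ≡ 58;  39^58 ≡ 1.
Smallest exponent giving 1 is 58.

58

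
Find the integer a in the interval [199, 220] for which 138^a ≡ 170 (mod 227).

219

Compute 138^199 mod 227 = 130, then multiply by 138 repeatedly:
  138^199=130  138^200=7  138^201=58  138^202=59  138^203=197
  138^204=173  138^205=39  138^206=161  138^207=199  138^208=222
  138^209=218  138^210=120  138^211=216  138^212=71  138^213=37
  138^214=112  138^215=20  138^216=36  138^217=201  138^218=44
  138^219=170
Found 170 at exponent 219.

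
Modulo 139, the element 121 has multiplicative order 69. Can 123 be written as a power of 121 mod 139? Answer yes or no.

no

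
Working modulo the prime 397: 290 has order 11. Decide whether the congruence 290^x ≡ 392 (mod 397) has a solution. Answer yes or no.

no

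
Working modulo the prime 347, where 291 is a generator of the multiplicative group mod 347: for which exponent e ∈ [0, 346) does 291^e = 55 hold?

307

Baby-step giant-step with m = ceil(sqrt(346)) = 19.
Baby table (291^j mod 347 for j=0..18):
  0:1  1:291  2:13  3:313  4:169  5:252  6:115  7:153
  8:107  9:254  10:3  11:179  12:39  13:245  14:160  15:62
  16:345  17:112  18:321
Giant step factor: 291^(-19) ≡ 148 (mod 347).
Scan 55·148^i mod 347 for i = 0, 1, …:
  i=0: 55   i=1: 159   i=2: 283   i=3: 244
  i=4: 24   i=5: 82   i=6: 338   i=7: 56
  i=8: 307   i=9: 326     …   i=15: 117
  i=16: 313
Match at i=16, j=3: e = 16·19 + 3 = 307.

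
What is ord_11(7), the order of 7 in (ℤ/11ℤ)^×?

10

The order of 7 must divide p − 1 = 10 = 2 · 5.
Divisors: 1, 2, 5, 10.
Check each in increasing order: 7^1 ≡ 7;  7^2 ≡ 5;  7^5 ≡ 10;  7^10 ≡ 1.
Smallest exponent giving 1 is 10.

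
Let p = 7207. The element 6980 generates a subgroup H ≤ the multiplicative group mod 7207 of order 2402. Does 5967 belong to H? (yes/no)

5967 ∈ ⟨6980⟩ iff 5967^2402 ≡ 1 (mod 7207), since |⟨6980⟩| = 2402.
5967^2402 mod 7207 = 5368.
Since 5368 ≠ 1, 5967 does not lie in the subgroup.

no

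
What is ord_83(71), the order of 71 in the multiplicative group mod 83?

The order of 71 must divide p − 1 = 82 = 2 · 41.
Divisors: 1, 2, 41, 82.
Check each in increasing order: 71^1 ≡ 71;  71^2 ≡ 61;  71^41 ≡ 82;  71^82 ≡ 1.
Smallest exponent giving 1 is 82.

82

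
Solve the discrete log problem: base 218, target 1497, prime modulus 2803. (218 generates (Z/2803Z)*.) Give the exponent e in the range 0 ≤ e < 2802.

538

Baby-step giant-step with m = ceil(sqrt(2802)) = 53.
Baby table (218^j mod 2803 for j=0..52):
  0:1  1:218  2:2676  3:344  4:2114  5:1160  6:610  7:1239
  8:1014  9:2418  10:160  11:1244  12:2104  13:1783  14:1880  15:602
  16:2298  17:2030  18:2469  19:66  20:373  21:27  22:280  23:2177
  24:879  25:1018  26:487  27:2455  28:2620  29:2151  30:817  31:1517
  32:2755  33:748  34:490  35:306  36:2239  37:380  38:1553  39:2194
  40:1782  41:1662  42:729  43:1954  44:2719  45:1309  46:2259  47:1937
  48:1816  49:665  50:2017  51:2438  52:1717
Giant step factor: 218^(-53) ≡ 93 (mod 2803).
Scan 1497·93^i mod 2803 for i = 0, 1, …:
  i=0: 1497   i=1: 1874   i=2: 496   i=3: 1280
  i=4: 1314   i=5: 1673   i=6: 1424   i=7: 691
  i=8: 2597   i=9: 463   i=10: 1014
Match at i=10, j=8: e = 10·53 + 8 = 538.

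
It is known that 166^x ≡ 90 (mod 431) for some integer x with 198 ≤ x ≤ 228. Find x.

Compute 166^198 mod 431 = 122, then multiply by 166 repeatedly:
  166^198=122  166^199=426  166^200=32  166^201=140  166^202=397
  166^203=390  166^204=90
Found 90 at exponent 204.

204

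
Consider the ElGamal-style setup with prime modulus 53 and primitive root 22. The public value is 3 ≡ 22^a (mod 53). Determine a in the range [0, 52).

47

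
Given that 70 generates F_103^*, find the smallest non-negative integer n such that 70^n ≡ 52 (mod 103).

22

Successive powers of 70 modulo 103:
  70^0=1  70^1=70  70^2=59  70^3=10  70^4=82  70^5=75
  70^6=100  70^7=99  70^8=29  70^9=73  70^10=63  70^11=84
  70^12=9  70^13=12  70^14=16  70^15=90  70^16=17  70^17=57
  70^18=76  70^19=67  70^20=55  70^21=39  70^22=52
So 70^22 ≡ 52 (mod 103), giving n = 22.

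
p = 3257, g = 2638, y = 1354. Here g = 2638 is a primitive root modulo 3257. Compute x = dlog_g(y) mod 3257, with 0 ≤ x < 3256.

2709

Baby-step giant-step with m = ceil(sqrt(3256)) = 58.
Baby table (2638^j mod 3257 for j=0..57):
  0:1  1:2638  2:2092  3:1338  4:2313  5:1333  6:2151  7:644
  8:1975  9:2107  10:1824  11:1123  12:1861  13:1019  14:1097  15:1670
  16:1996  17:2136  18:158  19:3165  20:1579  21:2956  22:670  23:2166
  24:1130  25:785  26:2635  27:692  28:1576  29:1556  30:908  31:1409
  32:705  33:43  34:2696  35:2017  36:2165  37:1749  38:1950  39:1297
  40:1636  41:243  42:2662  43:264  44:2691  45:1855  46:1476  47:1573
  48:156  49:1146  50:652  51:280  52:2558  53:2757  54:85  55:2754
  56:1942  57:2992
Giant step factor: 2638^(-58) ≡ 2328 (mod 3257).
Scan 1354·2328^i mod 3257 for i = 0, 1, …:
  i=0: 1354   i=1: 2593   i=2: 1283   i=3: 155
  i=4: 2570   i=5: 3108   i=6: 1627   i=7: 3022
  i=8: 96   i=9: 2012     …   i=45: 1339
  i=46: 243
Match at i=46, j=41: x = 46·58 + 41 = 2709.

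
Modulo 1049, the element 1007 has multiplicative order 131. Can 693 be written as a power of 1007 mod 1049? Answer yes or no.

693 ∈ ⟨1007⟩ iff 693^131 ≡ 1 (mod 1049), since |⟨1007⟩| = 131.
693^131 mod 1049 = 826.
Since 826 ≠ 1, 693 does not lie in the subgroup.

no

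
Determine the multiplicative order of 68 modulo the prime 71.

70

The order of 68 must divide p − 1 = 70 = 2 · 5 · 7.
Divisors: 1, 2, 5, 7, 10, 14, 35, 70.
Check each in increasing order: 68^1 ≡ 68;  68^2 ≡ 9;  68^5 ≡ 41;  68^7 ≡ 14;  68^10 ≡ 48;  68^14 ≡ 54;  68^35 ≡ 70;  68^70 ≡ 1.
Smallest exponent giving 1 is 70.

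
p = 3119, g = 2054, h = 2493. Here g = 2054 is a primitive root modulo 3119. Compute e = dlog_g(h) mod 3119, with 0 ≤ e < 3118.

Baby-step giant-step with m = ceil(sqrt(3118)) = 56.
Baby table (2054^j mod 3119 for j=0..55):
  0:1  1:2054  2:2028  3:1647  4:1942  5:2786  6:2198  7:1499
  8:493  9:2066  10:1724  11:1031  12:2992  13:1138  14:1321  15:2923
  16:2886  17:1744  18:1564  19:3005  20:2888  21:2733  22:2501  23:61
  24:534  25:2067  26:659  27:3059  28:1520  29:3080  30:988  31:2002
  32:1266  33:2237  34:511  35:1610  36:800  37:2606  38:520  39:1382
  40:338  41:1834  42:2403  43:1504  44:1406  45:2849  46:602  47:1384
  48:1327  49:2771  50:2578  51:2269  52:740  53:1007  54:481  55:2370
Giant step factor: 2054^(-56) ≡ 1041 (mod 3119).
Scan 2493·1041^i mod 3119 for i = 0, 1, …:
  i=0: 2493   i=1: 205   i=2: 1313   i=3: 711
  i=4: 948   i=5: 1264   i=6: 2725   i=7: 1554
  i=8: 2072   i=9: 1723   i=10: 218   i=11: 2370
Match at i=11, j=55: e = 11·56 + 55 = 671.

671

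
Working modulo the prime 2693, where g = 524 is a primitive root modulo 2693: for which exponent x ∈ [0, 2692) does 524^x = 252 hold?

1921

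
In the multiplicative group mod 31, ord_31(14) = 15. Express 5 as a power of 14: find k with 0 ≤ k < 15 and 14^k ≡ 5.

Successive powers of 14 modulo 31:
  14^0=1  14^1=14  14^2=10  14^3=16  14^4=7  14^5=5
So 14^5 ≡ 5 (mod 31), giving k = 5.

5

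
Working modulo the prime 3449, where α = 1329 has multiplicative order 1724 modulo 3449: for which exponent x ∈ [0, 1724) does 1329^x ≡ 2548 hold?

1240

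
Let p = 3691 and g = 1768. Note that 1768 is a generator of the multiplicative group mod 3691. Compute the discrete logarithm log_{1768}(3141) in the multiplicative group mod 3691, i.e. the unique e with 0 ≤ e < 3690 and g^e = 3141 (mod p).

2972

Baby-step giant-step with m = ceil(sqrt(3690)) = 61.
Baby table (1768^j mod 3691 for j=0..60):
  0:1  1:1768  2:3238  3:43  4:2204  5:2667  6:1849  7:2497
  8:260  9:1996  10:332  11:107  12:935  13:3203  14:910  15:3295
  16:1162  17:2220  18:1427  19:1983  20:3185  21:2305  22:376  23:388
  24:3149  25:1404  26:1920  27:2531  28:1316  29:1358  30:1794  31:1223
  32:3029  33:3322  34:915  35:1062  36:2588  37:2435  38:1374  39:554
  40:1357  41:26  42:1676  43:2986  44:1118  45:1939  46:2904  47:91
  48:2175  49:3069  50:222  51:1250  52:2782  53:2164  54:2076  55:1514
  56:777  57:684  58:2355  59:192  60:3575
Giant step factor: 1768^(-61) ≡ 948 (mod 3691).
Scan 3141·948^i mod 3691 for i = 0, 1, …:
  i=0: 3141   i=1: 2722   i=2: 447   i=3: 2982
  i=4: 3321   i=5: 3576   i=6: 1710   i=7: 731
  i=8: 2771   i=9: 2607     …   i=47: 227
  i=48: 1118
Match at i=48, j=44: e = 48·61 + 44 = 2972.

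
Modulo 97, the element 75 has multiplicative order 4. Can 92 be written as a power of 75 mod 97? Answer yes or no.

⟨75⟩ has order 4; its elements mod 97 are {1, 22, 75, 96}.
92 is not in this set.

no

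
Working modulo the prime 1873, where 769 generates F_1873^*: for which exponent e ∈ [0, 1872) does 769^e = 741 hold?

Baby-step giant-step with m = ceil(sqrt(1872)) = 44.
Baby table (769^j mod 1873 for j=0..43):
  0:1  1:769  2:1366  3:1574  4:448  5:1753  6:1370  7:904
  8:293  9:557  10:1289  11:424  12:154  13:427  14:588  15:779
  16:1564  17:250  18:1204  19:614  20:170  21:1493  22:1841  23:1614
  24:1240  25:203  26:648  27:94  28:1112  29:1040  30:1862  31:906
  32:1831  33:1416  34:691  35:1320  36:1787  37:1294  38:523  39:1365
  40:805  41:955  42:179  43:922
Giant step factor: 769^(-44) ≡ 1081 (mod 1873).
Scan 741·1081^i mod 1873 for i = 0, 1, …:
  i=0: 741   i=1: 1250   i=2: 817   i=3: 994
  i=4: 1285   i=5: 1192   i=6: 1801   i=7: 834
  i=8: 641   i=9: 1784     …   i=24: 510
  i=25: 648
Match at i=25, j=26: e = 25·44 + 26 = 1126.

1126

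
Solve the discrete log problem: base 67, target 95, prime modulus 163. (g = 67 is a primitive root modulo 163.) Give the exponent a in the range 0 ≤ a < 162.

Baby-step giant-step with m = ceil(sqrt(162)) = 13.
Baby table (67^j mod 163 for j=0..12):
  0:1  1:67  2:88  3:28  4:83  5:19  6:132  7:42
  8:43  9:110  10:35  11:63  12:146
Giant step factor: 67^(-13) ≡ 82 (mod 163).
Scan 95·82^i mod 163 for i = 0, 1, …:
  i=0: 95   i=1: 129   i=2: 146
Match at i=2, j=12: a = 2·13 + 12 = 38.

38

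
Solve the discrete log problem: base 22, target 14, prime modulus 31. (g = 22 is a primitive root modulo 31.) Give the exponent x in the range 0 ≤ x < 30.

26

Successive powers of 22 modulo 31:
  22^0=1  22^1=22  22^2=19  22^3=15  22^4=20  22^5=6
  22^6=8  22^7=21  22^8=28  22^9=27  22^10=5  22^11=17
  22^12=2  22^13=13  22^14=7  22^15=30  22^16=9  22^17=12
  22^18=16  22^19=11  22^20=25  22^21=23  22^22=10  22^23=3
  22^24=4  22^25=26  22^26=14
So 22^26 ≡ 14 (mod 31), giving x = 26.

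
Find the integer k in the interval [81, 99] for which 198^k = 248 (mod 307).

Compute 198^81 mod 307 = 226, then multiply by 198 repeatedly:
  198^81=226  198^82=233  198^83=84  198^84=54  198^85=254
  198^86=251  198^87=271  198^88=240  198^89=242  198^90=24
  198^91=147  198^92=248
Found 248 at exponent 92.

92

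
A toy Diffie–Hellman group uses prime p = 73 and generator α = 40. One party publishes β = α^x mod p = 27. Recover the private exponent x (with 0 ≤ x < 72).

Baby-step giant-step with m = ceil(sqrt(72)) = 9.
Baby table (40^j mod 73 for j=0..8):
  0:1  1:40  2:67  3:52  4:36  5:53  6:3  7:47
  8:55
Giant step factor: 40^(-9) ≡ 22 (mod 73).
Scan 27·22^i mod 73 for i = 0, 1, …:
  i=0: 27   i=1: 10   i=2: 1
Match at i=2, j=0: x = 2·9 + 0 = 18.

18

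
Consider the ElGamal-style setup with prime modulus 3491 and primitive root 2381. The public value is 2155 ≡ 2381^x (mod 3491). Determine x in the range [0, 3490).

Baby-step giant-step with m = ceil(sqrt(3490)) = 60.
Baby table (2381^j mod 3491 for j=0..59):
  0:1  1:2381  2:3268  3:3160  4:855  5:502  6:1340  7:3257
  8:1406  9:3308  10:652  11:2408  12:1226  13:630  14:2391  15:2641
  16:930  17:1036  18:2070  19:2869  20:2693  21:2557  22:3404  23:2313
  24:1946  25:869  26:2417  27:1709  28:2114  29:2903  30:3354  31:1957
  32:2623  33:3455  34:1559  35:1046  36:1443  37:639  38:2874  39:634
  40:1442  41:1749  42:3097  43:965  44:587  45:1247  46:1757  47:1199
  48:2672  49:1430  50:1105  51:2282  52:1446  53:800  54:2205  55:3132
  56:516  57:3255  58:135  59:263
Giant step factor: 2381^(-60) ≡ 2059 (mod 3491).
Scan 2155·2059^i mod 3491 for i = 0, 1, …:
  i=0: 2155   i=1: 84   i=2: 1897   i=3: 2985
  i=4: 1955   i=5: 222   i=6: 3268
Match at i=6, j=2: x = 6·60 + 2 = 362.

362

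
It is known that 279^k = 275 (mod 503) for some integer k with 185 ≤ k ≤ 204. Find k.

186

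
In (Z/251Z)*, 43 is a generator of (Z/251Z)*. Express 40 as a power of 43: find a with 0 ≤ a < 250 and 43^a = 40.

Baby-step giant-step with m = ceil(sqrt(250)) = 16.
Baby table (43^j mod 251 for j=0..15):
  0:1  1:43  2:92  3:191  4:181  5:2  6:86  7:184
  8:131  9:111  10:4  11:172  12:117  13:11  14:222  15:8
Giant step factor: 43^(-16) ≡ 27 (mod 251).
Scan 40·27^i mod 251 for i = 0, 1, …:
  i=0: 40   i=1: 76   i=2: 44   i=3: 184
Match at i=3, j=7: a = 3·16 + 7 = 55.

55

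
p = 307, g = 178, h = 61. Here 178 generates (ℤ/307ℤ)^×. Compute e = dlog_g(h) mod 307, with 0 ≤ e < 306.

59

Baby-step giant-step with m = ceil(sqrt(306)) = 18.
Baby table (178^j mod 307 for j=0..17):
  0:1  1:178  2:63  3:162  4:285  5:75  6:149  7:120
  8:177  9:192  10:99  11:123  12:97  13:74  14:278  15:57
  16:15  17:214
Giant step factor: 178^(-18) ≡ 64 (mod 307).
Scan 61·64^i mod 307 for i = 0, 1, …:
  i=0: 61   i=1: 220   i=2: 265   i=3: 75
Match at i=3, j=5: e = 3·18 + 5 = 59.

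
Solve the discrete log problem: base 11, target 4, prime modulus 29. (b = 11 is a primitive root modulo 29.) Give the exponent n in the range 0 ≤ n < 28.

Successive powers of 11 modulo 29:
  11^0=1  11^1=11  11^2=5  11^3=26  11^4=25  11^5=14
  11^6=9  11^7=12  11^8=16  11^9=2  11^10=22  11^11=10
  11^12=23  11^13=21  11^14=28  11^15=18  11^16=24  11^17=3
  11^18=4
So 11^18 ≡ 4 (mod 29), giving n = 18.

18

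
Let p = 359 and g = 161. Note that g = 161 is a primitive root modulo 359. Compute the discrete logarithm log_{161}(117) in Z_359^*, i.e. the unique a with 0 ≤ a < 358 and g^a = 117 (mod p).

Baby-step giant-step with m = ceil(sqrt(358)) = 19.
Baby table (161^j mod 359 for j=0..18):
  0:1  1:161  2:73  3:265  4:303  5:318  6:220  7:238
  8:264  9:142  10:245  11:314  12:294  13:305  14:281  15:7
  16:50  17:152  18:60
Giant step factor: 161^(-19) ≡ 87 (mod 359).
Scan 117·87^i mod 359 for i = 0, 1, …:
  i=0: 117   i=1: 127   i=2: 279   i=3: 220
Match at i=3, j=6: a = 3·19 + 6 = 63.

63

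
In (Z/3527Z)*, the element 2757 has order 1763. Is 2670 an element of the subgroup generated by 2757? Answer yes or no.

yes

2670 ∈ ⟨2757⟩ iff 2670^1763 ≡ 1 (mod 3527), since |⟨2757⟩| = 1763.
2670^1763 mod 3527 = 1.
Since 1 = 1, 2670 lies in the subgroup.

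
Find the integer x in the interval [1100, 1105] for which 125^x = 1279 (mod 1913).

Compute 125^1100 mod 1913 = 1461, then multiply by 125 repeatedly:
  125^1100=1461  125^1101=890  125^1102=296  125^1103=653  125^1104=1279
Found 1279 at exponent 1104.

1104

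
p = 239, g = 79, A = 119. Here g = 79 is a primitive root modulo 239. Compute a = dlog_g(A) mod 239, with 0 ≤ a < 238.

157

Baby-step giant-step with m = ceil(sqrt(238)) = 16.
Baby table (79^j mod 239 for j=0..15):
  0:1  1:79  2:27  3:221  4:12  5:231  6:85  7:23
  8:144  9:143  10:64  11:37  12:55  13:43  14:51  15:205
Giant step factor: 79^(-16) ≡ 109 (mod 239).
Scan 119·109^i mod 239 for i = 0, 1, …:
  i=0: 119   i=1: 65   i=2: 154   i=3: 56
  i=4: 129   i=5: 199   i=6: 181   i=7: 131
  i=8: 178   i=9: 43
Match at i=9, j=13: a = 9·16 + 13 = 157.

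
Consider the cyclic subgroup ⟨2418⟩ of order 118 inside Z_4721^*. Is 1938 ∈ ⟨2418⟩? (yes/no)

1938 ∈ ⟨2418⟩ iff 1938^118 ≡ 1 (mod 4721), since |⟨2418⟩| = 118.
1938^118 mod 4721 = 1.
Since 1 = 1, 1938 lies in the subgroup.

yes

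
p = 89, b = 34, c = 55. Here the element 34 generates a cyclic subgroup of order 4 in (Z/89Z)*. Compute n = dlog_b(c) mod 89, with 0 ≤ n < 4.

3

Successive powers of 34 modulo 89:
  34^0=1  34^1=34  34^2=88  34^3=55
So 34^3 ≡ 55 (mod 89), giving n = 3.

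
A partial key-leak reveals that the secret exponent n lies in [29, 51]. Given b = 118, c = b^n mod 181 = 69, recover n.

37

Compute 118^29 mod 181 = 140, then multiply by 118 repeatedly:
  118^29=140  118^30=49  118^31=171  118^32=87  118^33=130
  118^34=136  118^35=120  118^36=42  118^37=69
Found 69 at exponent 37.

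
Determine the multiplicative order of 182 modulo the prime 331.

The order of 182 must divide p − 1 = 330 = 2 · 3 · 5 · 11.
Divisors: 1, 2, 3, 5, 6, 10, 11, 15, 22, 30, 33, 55, 66, 110, 165, 330.
Check each in increasing order: 182^1 ≡ 182;  182^2 ≡ 24;  182^3 ≡ 65;  182^5 ≡ 236;  182^6 ≡ 253;  182^10 ≡ 88;  182^11 ≡ 128;  182^15 ≡ 246;  182^22 ≡ 165;  182^30 ≡ 274;  182^33 ≡ 267;  182^55 ≡ 32;  182^66 ≡ 124;  182^110 ≡ 31;  182^165 ≡ 330;  182^330 ≡ 1.
Smallest exponent giving 1 is 330.

330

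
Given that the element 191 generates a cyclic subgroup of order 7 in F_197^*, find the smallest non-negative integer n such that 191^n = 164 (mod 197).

6

Successive powers of 191 modulo 197:
  191^0=1  191^1=191  191^2=36  191^3=178  191^4=114  191^5=104
  191^6=164
So 191^6 ≡ 164 (mod 197), giving n = 6.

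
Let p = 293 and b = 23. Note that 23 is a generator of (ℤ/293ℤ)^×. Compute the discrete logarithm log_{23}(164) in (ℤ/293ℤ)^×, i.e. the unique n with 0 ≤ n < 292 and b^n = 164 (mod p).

47

Baby-step giant-step with m = ceil(sqrt(292)) = 18.
Baby table (23^j mod 293 for j=0..17):
  0:1  1:23  2:236  3:154  4:26  5:12  6:276  7:195
  8:90  9:19  10:144  11:89  12:289  13:201  14:228  15:263
  16:189  17:245
Giant step factor: 23^(-18) ≡ 237 (mod 293).
Scan 164·237^i mod 293 for i = 0, 1, …:
  i=0: 164   i=1: 192   i=2: 89
Match at i=2, j=11: n = 2·18 + 11 = 47.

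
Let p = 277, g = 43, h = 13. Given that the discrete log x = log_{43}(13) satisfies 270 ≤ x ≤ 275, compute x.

Compute 43^270 mod 277 = 13, then multiply by 43 repeatedly:
  43^270=13
Found 13 at exponent 270.

270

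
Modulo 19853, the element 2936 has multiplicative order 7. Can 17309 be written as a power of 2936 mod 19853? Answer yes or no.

yes

17309 ∈ ⟨2936⟩ iff 17309^7 ≡ 1 (mod 19853), since |⟨2936⟩| = 7.
17309^7 mod 19853 = 1.
Since 1 = 1, 17309 lies in the subgroup.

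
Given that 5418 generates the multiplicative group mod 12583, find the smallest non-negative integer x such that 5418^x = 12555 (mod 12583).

6492

Baby-step giant-step with m = ceil(sqrt(12582)) = 113.
Baby table (5418^j mod 12583 for j=0..112):
  0:1  1:5418  2:11168  3:9160  4:1528  5:11673  6:2156  7:4184
  8:6929  9:6233  10:10205  11:988  12:5209  13:11276  14:2903  15:12287
  16:6896  17:3601  18:6568  19:700  20:5117  21:3557  22:7253  23:45
  24:4733  25:11823  26:9544  27:5845  28:9382  29:8939  30:12118  31:9813
  32:3659  33:6237  34:6711  35:7911  36:4100  37:4805  38:11846  39:8328
  40:11049  41:6151  42:6334  43:3771  44:9069  45:11810  46:2025  47:11657
  48:3549  49:1658  50:11365  51:6951  52:12182  53:4241  54:1180  55:1076
  56:3839  57:3  58:3671  59:8338  60:2314  61:4584  62:9853  63:6468
  64:12552  65:8204  66:6116  67:5449  68:2964  69:3044  70:8662  71:8709
  72:11695  73:8105  74:10803  75:7121  76:2100  77:2768  78:10671  79:9176
  80:135  81:1616  82:10303  83:3466  84:4952  85:2980  86:1651  87:11188
  88:4273  89:10977  90:6128  91:7550  92:11150  93:12300  94:1832  95:10372
  96:12401  97:7981  98:5870  99:6419  100:11313  101:2041  102:10264  103:6075
  104:9805  105:10647  106:4974  107:8929  108:8270  109:11380  110:140  111:3540
  112:3228
Giant step factor: 5418^(-113) ≡ 602 (mod 12583).
Scan 12555·602^i mod 12583 for i = 0, 1, …:
  i=0: 12555   i=1: 8310   i=2: 7169   i=3: 12352
  i=4: 11934   i=5: 11958   i=6: 1240   i=7: 4083
  i=8: 4281   i=9: 10230     …   i=56: 1621
  i=57: 6951
Match at i=57, j=51: x = 57·113 + 51 = 6492.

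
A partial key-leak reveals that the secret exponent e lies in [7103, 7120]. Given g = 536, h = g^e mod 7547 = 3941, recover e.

7116

Compute 536^7103 mod 7547 = 6708, then multiply by 536 repeatedly:
  536^7103=6708  536^7104=3116  536^7105=2289  536^7106=4290  536^7107=5152
  536^7108=6817  536^7109=1164  536^7110=5050  536^7111=4974  536^7112=1973
  536^7113=948  536^7114=2479  536^7115=472  536^7116=3941
Found 3941 at exponent 7116.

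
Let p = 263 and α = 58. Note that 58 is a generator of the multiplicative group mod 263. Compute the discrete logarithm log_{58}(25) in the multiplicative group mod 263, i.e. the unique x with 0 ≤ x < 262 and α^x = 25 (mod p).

102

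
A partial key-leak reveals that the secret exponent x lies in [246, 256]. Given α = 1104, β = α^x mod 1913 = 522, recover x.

Compute 1104^246 mod 1913 = 743, then multiply by 1104 repeatedly:
  1104^246=743  1104^247=1508  1104^248=522
Found 522 at exponent 248.

248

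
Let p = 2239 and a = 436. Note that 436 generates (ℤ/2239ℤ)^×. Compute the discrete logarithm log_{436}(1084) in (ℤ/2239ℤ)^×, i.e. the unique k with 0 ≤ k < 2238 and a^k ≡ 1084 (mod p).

2056

Baby-step giant-step with m = ceil(sqrt(2238)) = 48.
Baby table (436^j mod 2239 for j=0..47):
  0:1  1:436  2:2020  3:793  4:942  5:975  6:1929  7:1419
  8:720  9:460  10:1289  11:15  12:2062  13:1193  14:700  15:696
  16:1191  17:2067  18:1134  19:1844  20:183  21:1423  22:225  23:1823
  24:2222  25:1544  26:1484  27:2192  28:1898  29:1337  30:792  31:506
  32:1194  33:1136  34:477  35:1984  36:770  37:2109  38:1534  39:1602
  40:2143  41:685  42:873  43:2237  44:1367  45:438  46:653  47:355
Giant step factor: 436^(-48) ≡ 1503 (mod 2239).
Scan 1084·1503^i mod 2239 for i = 0, 1, …:
  i=0: 1084   i=1: 1499   i=2: 563   i=3: 2086
  i=4: 658   i=5: 1575   i=6: 602   i=7: 250
  i=8: 1837   i=9: 324     …   i=41: 1363
  i=42: 2143
Match at i=42, j=40: k = 42·48 + 40 = 2056.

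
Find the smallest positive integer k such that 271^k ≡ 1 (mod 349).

The order of 271 must divide p − 1 = 348 = 2^2 · 3 · 29.
Divisors: 1, 2, 3, 4, 6, 12, 29, 58, 87, 116, 174, 348.
Check each in increasing order: 271^1 ≡ 271;  271^2 ≡ 151;  271^3 ≡ 88;  271^4 ≡ 116;  271^6 ≡ 66;  271^12 ≡ 168;  271^29 ≡ 226;  271^58 ≡ 122;  271^87 ≡ 1.
Smallest exponent giving 1 is 87.

87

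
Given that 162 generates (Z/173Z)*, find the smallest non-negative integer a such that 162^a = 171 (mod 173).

15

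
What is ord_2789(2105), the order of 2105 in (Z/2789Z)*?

164

The order of 2105 must divide p − 1 = 2788 = 2^2 · 17 · 41.
Divisors: 1, 2, 4, 17, 34, 41, 68, 82, 164, 697, 1394, 2788.
Check each in increasing order: 2105^1 ≡ 2105;  2105^2 ≡ 2093;  2105^4 ≡ 1919;  2105^17 ≡ 997;  2105^34 ≡ 1125;  2105^41 ≡ 167;  2105^68 ≡ 2208;  2105^82 ≡ 2788;  2105^164 ≡ 1.
Smallest exponent giving 1 is 164.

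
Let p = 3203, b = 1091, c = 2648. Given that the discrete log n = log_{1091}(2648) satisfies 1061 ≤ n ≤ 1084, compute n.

1078

Compute 1091^1061 mod 3203 = 1027, then multiply by 1091 repeatedly:
  1091^1061=1027  1091^1062=2610  1091^1063=43  1091^1064=2071  1091^1065=1346
  1091^1066=1512  1091^1067=47  1091^1068=29  1091^1069=2812  1091^1070=2621
  1091^1071=2435  1091^1072=1298  1091^1073=392  1091^1074=1673  1091^1075=2736
  1091^1076=2983  1091^1077=205  1091^1078=2648
Found 2648 at exponent 1078.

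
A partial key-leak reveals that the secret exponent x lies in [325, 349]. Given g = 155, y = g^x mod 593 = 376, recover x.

349

Compute 155^325 mod 593 = 532, then multiply by 155 repeatedly:
  155^325=532  155^326=33  155^327=371  155^328=577  155^329=485
  155^330=457  155^331=268  155^332=30  155^333=499  155^334=255
  155^335=387  155^336=92  155^337=28  155^338=189  155^339=238
  155^340=124  155^341=244  155^342=461  155^343=295  155^344=64
  155^345=432  155^346=544  155^347=114  155^348=473  155^349=376
Found 376 at exponent 349.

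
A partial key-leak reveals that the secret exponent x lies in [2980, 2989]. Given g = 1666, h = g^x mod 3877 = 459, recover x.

2982

Compute 1666^2980 mod 3877 = 3618, then multiply by 1666 repeatedly:
  1666^2980=3618  1666^2981=2730  1666^2982=459
Found 459 at exponent 2982.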